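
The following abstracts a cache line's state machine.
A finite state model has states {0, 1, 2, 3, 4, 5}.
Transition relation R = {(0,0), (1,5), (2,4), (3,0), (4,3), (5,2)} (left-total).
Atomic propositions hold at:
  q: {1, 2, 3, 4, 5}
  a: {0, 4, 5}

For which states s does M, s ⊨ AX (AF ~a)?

Sat(~a) = {1, 2, 3}
AF ~a: least fixpoint, start Z0 = {1, 2, 3}, add states with every successor in Z. Z1 = {1, 2, 3, 4, 5}; fixed.
Sat(AF ~a) = {1, 2, 3, 4, 5}
Sat(AX (AF ~a)) = {s : every successor in {1, 2, 3, 4, 5}} = {1, 2, 4, 5}

{1, 2, 4, 5}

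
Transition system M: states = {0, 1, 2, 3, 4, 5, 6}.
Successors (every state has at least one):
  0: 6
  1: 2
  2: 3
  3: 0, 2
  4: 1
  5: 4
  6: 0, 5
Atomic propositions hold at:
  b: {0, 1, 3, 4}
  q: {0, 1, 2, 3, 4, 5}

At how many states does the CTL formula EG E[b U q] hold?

5

E[b U q]: least fixpoint, start Z0 = Sat(q) = {0, 1, 2, 3, 4, 5}, add states in Sat(b) with some successor in Z. Already a fixed point.
Sat(E[b U q]) = {0, 1, 2, 3, 4, 5}
EG E[b U q]: greatest fixpoint, start Z0 = {0, 1, 2, 3, 4, 5}, keep only states in Sat with some successor in Z. Z1 = {1, 2, 3, 4, 5}; fixed.
Sat(EG E[b U q]) = {1, 2, 3, 4, 5}
|Sat(EG E[b U q])| = |{1, 2, 3, 4, 5}| = 5.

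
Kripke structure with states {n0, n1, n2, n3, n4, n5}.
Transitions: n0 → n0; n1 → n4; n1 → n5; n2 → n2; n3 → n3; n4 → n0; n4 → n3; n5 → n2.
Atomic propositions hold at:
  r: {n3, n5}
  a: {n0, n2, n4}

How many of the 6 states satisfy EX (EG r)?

2

EG r: greatest fixpoint, start Z0 = {n3, n5}, keep only states in Sat with some successor in Z. Z1 = {n3}; fixed.
Sat(EG r) = {n3}
Sat(EX (EG r)) = {s : some successor in {n3}} = {n3, n4}
|Sat(EX (EG r))| = |{n3, n4}| = 2.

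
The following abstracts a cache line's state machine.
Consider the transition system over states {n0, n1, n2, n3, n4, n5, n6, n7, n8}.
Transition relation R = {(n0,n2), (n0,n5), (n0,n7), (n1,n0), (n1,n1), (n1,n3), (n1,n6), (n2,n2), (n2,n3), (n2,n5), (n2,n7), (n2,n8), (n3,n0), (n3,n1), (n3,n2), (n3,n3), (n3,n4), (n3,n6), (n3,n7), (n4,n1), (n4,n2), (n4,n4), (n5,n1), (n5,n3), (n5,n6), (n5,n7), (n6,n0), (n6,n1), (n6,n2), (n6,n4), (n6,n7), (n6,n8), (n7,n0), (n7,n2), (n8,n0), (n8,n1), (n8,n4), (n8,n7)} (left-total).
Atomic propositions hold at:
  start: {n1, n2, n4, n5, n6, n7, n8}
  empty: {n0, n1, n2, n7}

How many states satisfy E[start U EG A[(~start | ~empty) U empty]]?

8

Sat(~start) = {n0, n3}
Sat(~empty) = {n3, n4, n5, n6, n8}
Sat(~start | ~empty) = {n0, n3, n4, n5, n6, n8}
A[(~start | ~empty) U empty]: least fixpoint, start Z0 = Sat(empty) = {n0, n1, n2, n7}, add states in Sat(~start | ~empty) with every successor in Z. Already a fixed point.
Sat(A[(~start | ~empty) U empty]) = {n0, n1, n2, n7}
EG A[(~start | ~empty) U empty]: greatest fixpoint, start Z0 = {n0, n1, n2, n7}, keep only states in Sat with some successor in Z. Already a fixed point.
Sat(EG A[(~start | ~empty) U empty]) = {n0, n1, n2, n7}
E[start U EG A[(~start | ~empty) U empty]]: least fixpoint, start Z0 = Sat(EG A[(~start | ~empty) U empty]) = {n0, n1, n2, n7}, add states in Sat(start) with some successor in Z. Z1 = {n0, n1, n2, n4, n5, n6, n7, n8}; fixed.
Sat(E[start U EG A[(~start | ~empty) U empty]]) = {n0, n1, n2, n4, n5, n6, n7, n8}
|Sat(E[start U EG A[(~start | ~empty) U empty]])| = |{n0, n1, n2, n4, n5, n6, n7, n8}| = 8.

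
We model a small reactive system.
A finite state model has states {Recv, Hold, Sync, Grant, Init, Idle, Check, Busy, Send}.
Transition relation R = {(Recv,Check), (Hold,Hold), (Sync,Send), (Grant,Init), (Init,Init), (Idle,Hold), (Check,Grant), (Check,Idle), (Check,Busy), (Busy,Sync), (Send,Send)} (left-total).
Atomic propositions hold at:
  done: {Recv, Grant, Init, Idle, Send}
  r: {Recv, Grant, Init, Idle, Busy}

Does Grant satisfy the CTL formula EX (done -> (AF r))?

AF r: least fixpoint, start Z0 = {Recv, Grant, Init, Idle, Busy}, add states with every successor in Z. Z1 = {Recv, Grant, Init, Idle, Check, Busy}; fixed.
Sat(AF r) = {Recv, Grant, Init, Idle, Check, Busy}
Sat(done -> (AF r)) = {Recv, Hold, Sync, Grant, Init, Idle, Check, Busy}
Sat(EX (done -> (AF r))) = {s : some successor in {Recv, Hold, Sync, Grant, Init, Idle, Check, Busy}} = {Recv, Hold, Grant, Init, Idle, Check, Busy}
Grant ∈ Sat(EX (done -> (AF r))) = {Recv, Hold, Grant, Init, Idle, Check, Busy}, so the formula holds at Grant.

Yes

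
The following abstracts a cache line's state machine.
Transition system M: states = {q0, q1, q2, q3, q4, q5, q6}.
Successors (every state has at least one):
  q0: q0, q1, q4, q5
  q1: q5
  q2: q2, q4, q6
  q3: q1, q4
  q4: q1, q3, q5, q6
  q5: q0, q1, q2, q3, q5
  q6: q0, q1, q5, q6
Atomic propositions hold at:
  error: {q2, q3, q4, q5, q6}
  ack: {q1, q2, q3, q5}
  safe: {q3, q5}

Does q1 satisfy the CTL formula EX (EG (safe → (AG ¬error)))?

No

Sat(¬error) = {q0, q1}
AG ¬error: greatest fixpoint, start Z0 = {q0, q1}, keep only states in Sat with every successor in Z. Z1 = ∅; fixed.
Sat(AG ¬error) = ∅
Sat(safe → (AG ¬error)) = {q0, q1, q2, q4, q6}
EG (safe → (AG ¬error)): greatest fixpoint, start Z0 = {q0, q1, q2, q4, q6}, keep only states in Sat with some successor in Z. Z1 = {q0, q2, q4, q6}; fixed.
Sat(EG (safe → (AG ¬error))) = {q0, q2, q4, q6}
Sat(EX (EG (safe → (AG ¬error)))) = {s : some successor in {q0, q2, q4, q6}} = {q0, q2, q3, q4, q5, q6}
q1 ∉ Sat(EX (EG (safe → (AG ¬error)))) = {q0, q2, q3, q4, q5, q6}, so the formula does not hold at q1.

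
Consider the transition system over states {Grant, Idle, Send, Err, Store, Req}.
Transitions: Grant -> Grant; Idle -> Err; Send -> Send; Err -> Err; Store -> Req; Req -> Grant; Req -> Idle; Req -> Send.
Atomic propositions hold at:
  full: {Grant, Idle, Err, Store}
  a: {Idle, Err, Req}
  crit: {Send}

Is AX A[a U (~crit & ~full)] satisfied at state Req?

No

Sat(~crit) = {Grant, Idle, Err, Store, Req}
Sat(~full) = {Send, Req}
Sat(~crit & ~full) = {Req}
A[a U (~crit & ~full)]: least fixpoint, start Z0 = Sat((~crit & ~full)) = {Req}, add states in Sat(a) with every successor in Z. Already a fixed point.
Sat(A[a U (~crit & ~full)]) = {Req}
Sat(AX A[a U (~crit & ~full)]) = {s : every successor in {Req}} = {Store}
Req ∉ Sat(AX A[a U (~crit & ~full)]) = {Store}, so the formula does not hold at Req.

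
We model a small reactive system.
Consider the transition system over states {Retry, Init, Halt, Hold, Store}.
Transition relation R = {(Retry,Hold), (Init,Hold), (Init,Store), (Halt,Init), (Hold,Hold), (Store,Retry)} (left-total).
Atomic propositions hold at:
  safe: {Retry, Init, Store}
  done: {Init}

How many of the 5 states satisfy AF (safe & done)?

2

Sat(safe & done) = {Init}
AF (safe & done): least fixpoint, start Z0 = {Init}, add states with every successor in Z. Z1 = {Init, Halt}; fixed.
Sat(AF (safe & done)) = {Init, Halt}
|Sat(AF (safe & done))| = |{Init, Halt}| = 2.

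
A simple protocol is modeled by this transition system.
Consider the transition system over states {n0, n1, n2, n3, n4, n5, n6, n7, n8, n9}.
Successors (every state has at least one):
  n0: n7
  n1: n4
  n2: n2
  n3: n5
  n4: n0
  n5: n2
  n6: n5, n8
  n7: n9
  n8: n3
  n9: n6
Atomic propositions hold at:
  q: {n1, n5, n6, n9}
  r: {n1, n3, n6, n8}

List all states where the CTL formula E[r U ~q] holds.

Sat(~q) = {n0, n2, n3, n4, n7, n8}
E[r U ~q]: least fixpoint, start Z0 = Sat(~q) = {n0, n2, n3, n4, n7, n8}, add states in Sat(r) with some successor in Z. Z1 = {n0, n1, n2, n3, n4, n6, n7, n8}; fixed.
Sat(E[r U ~q]) = {n0, n1, n2, n3, n4, n6, n7, n8}

{n0, n1, n2, n3, n4, n6, n7, n8}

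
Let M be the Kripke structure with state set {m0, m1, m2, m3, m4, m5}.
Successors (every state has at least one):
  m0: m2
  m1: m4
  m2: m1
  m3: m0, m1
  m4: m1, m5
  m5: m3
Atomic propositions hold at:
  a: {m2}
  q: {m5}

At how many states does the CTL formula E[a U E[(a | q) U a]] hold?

Sat(a | q) = {m2, m5}
E[(a | q) U a]: least fixpoint, start Z0 = Sat(a) = {m2}, add states in Sat(a | q) with some successor in Z. Already a fixed point.
Sat(E[(a | q) U a]) = {m2}
E[a U E[(a | q) U a]]: least fixpoint, start Z0 = Sat(E[(a | q) U a]) = {m2}, add states in Sat(a) with some successor in Z. Already a fixed point.
Sat(E[a U E[(a | q) U a]]) = {m2}
|Sat(E[a U E[(a | q) U a]])| = |{m2}| = 1.

1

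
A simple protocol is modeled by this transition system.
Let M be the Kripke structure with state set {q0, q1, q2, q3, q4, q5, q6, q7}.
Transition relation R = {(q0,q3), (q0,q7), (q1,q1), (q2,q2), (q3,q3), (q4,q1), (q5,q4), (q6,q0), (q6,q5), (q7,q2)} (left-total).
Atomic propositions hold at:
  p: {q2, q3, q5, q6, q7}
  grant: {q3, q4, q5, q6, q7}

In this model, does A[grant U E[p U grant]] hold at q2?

E[p U grant]: least fixpoint, start Z0 = Sat(grant) = {q3, q4, q5, q6, q7}, add states in Sat(p) with some successor in Z. Already a fixed point.
Sat(E[p U grant]) = {q3, q4, q5, q6, q7}
A[grant U E[p U grant]]: least fixpoint, start Z0 = Sat(E[p U grant]) = {q3, q4, q5, q6, q7}, add states in Sat(grant) with every successor in Z. Already a fixed point.
Sat(A[grant U E[p U grant]]) = {q3, q4, q5, q6, q7}
q2 ∉ Sat(A[grant U E[p U grant]]) = {q3, q4, q5, q6, q7}, so the formula does not hold at q2.

No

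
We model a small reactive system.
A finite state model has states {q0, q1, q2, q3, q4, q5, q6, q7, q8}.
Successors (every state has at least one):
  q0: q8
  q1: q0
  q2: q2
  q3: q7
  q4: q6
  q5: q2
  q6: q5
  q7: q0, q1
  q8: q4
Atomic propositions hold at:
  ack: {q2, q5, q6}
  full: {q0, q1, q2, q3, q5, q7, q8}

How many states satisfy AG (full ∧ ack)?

2

Sat(full ∧ ack) = {q2, q5}
AG (full ∧ ack): greatest fixpoint, start Z0 = {q2, q5}, keep only states in Sat with every successor in Z. Already a fixed point.
Sat(AG (full ∧ ack)) = {q2, q5}
|Sat(AG (full ∧ ack))| = |{q2, q5}| = 2.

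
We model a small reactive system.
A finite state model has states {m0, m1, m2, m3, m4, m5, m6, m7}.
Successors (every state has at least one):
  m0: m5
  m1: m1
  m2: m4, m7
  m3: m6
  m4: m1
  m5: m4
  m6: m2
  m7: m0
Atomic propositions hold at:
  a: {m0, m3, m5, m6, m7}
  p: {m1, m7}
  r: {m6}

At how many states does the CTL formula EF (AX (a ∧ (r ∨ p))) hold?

1

Sat(r ∨ p) = {m1, m6, m7}
Sat(a ∧ (r ∨ p)) = {m6, m7}
Sat(AX (a ∧ (r ∨ p))) = {s : every successor in {m6, m7}} = {m3}
EF (AX (a ∧ (r ∨ p))): least fixpoint, start Z0 = {m3}, add states with some successor in Z. Already a fixed point.
Sat(EF (AX (a ∧ (r ∨ p)))) = {m3}
|Sat(EF (AX (a ∧ (r ∨ p))))| = |{m3}| = 1.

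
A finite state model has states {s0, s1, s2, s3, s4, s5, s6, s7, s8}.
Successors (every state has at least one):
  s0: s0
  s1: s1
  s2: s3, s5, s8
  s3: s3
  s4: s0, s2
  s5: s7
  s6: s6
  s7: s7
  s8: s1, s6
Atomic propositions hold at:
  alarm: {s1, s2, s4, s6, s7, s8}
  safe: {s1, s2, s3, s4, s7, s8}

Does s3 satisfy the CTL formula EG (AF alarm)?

AF alarm: least fixpoint, start Z0 = {s1, s2, s4, s6, s7, s8}, add states with every successor in Z. Z1 = {s1, s2, s4, s5, s6, s7, s8}; fixed.
Sat(AF alarm) = {s1, s2, s4, s5, s6, s7, s8}
EG (AF alarm): greatest fixpoint, start Z0 = {s1, s2, s4, s5, s6, s7, s8}, keep only states in Sat with some successor in Z. Already a fixed point.
Sat(EG (AF alarm)) = {s1, s2, s4, s5, s6, s7, s8}
s3 ∉ Sat(EG (AF alarm)) = {s1, s2, s4, s5, s6, s7, s8}, so the formula does not hold at s3.

No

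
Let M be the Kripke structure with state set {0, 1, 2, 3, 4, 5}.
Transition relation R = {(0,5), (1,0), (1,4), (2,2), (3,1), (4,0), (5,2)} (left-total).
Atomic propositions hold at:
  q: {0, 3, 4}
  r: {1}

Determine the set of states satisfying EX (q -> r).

Sat(q -> r) = {1, 2, 5}
Sat(EX (q -> r)) = {s : some successor in {1, 2, 5}} = {0, 2, 3, 5}

{0, 2, 3, 5}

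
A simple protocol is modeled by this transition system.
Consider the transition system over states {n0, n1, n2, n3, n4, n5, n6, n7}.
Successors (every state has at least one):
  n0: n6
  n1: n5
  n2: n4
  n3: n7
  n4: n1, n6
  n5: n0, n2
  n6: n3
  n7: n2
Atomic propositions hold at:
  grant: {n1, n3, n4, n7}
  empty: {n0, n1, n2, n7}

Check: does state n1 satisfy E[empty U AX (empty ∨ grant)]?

Sat(empty ∨ grant) = {n0, n1, n2, n3, n4, n7}
Sat(AX (empty ∨ grant)) = {s : every successor in {n0, n1, n2, n3, n4, n7}} = {n2, n3, n5, n6, n7}
E[empty U AX (empty ∨ grant)]: least fixpoint, start Z0 = Sat(AX (empty ∨ grant)) = {n2, n3, n5, n6, n7}, add states in Sat(empty) with some successor in Z. Z1 = {n0, n1, n2, n3, n5, n6, n7}; fixed.
Sat(E[empty U AX (empty ∨ grant)]) = {n0, n1, n2, n3, n5, n6, n7}
n1 ∈ Sat(E[empty U AX (empty ∨ grant)]) = {n0, n1, n2, n3, n5, n6, n7}, so the formula holds at n1.

Yes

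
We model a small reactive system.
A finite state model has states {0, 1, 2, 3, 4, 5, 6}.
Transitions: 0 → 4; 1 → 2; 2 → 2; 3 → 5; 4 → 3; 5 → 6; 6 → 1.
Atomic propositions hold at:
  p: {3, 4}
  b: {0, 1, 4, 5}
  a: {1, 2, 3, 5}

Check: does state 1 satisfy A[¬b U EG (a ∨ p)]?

Yes

Sat(¬b) = {2, 3, 6}
Sat(a ∨ p) = {1, 2, 3, 4, 5}
EG (a ∨ p): greatest fixpoint, start Z0 = {1, 2, 3, 4, 5}, keep only states in Sat with some successor in Z. Z1 = {1, 2, 3, 4}; Z2 = {1, 2, 4}; Z3 = {1, 2}; fixed.
Sat(EG (a ∨ p)) = {1, 2}
A[¬b U EG (a ∨ p)]: least fixpoint, start Z0 = Sat(EG (a ∨ p)) = {1, 2}, add states in Sat(¬b) with every successor in Z. Z1 = {1, 2, 6}; fixed.
Sat(A[¬b U EG (a ∨ p)]) = {1, 2, 6}
1 ∈ Sat(A[¬b U EG (a ∨ p)]) = {1, 2, 6}, so the formula holds at 1.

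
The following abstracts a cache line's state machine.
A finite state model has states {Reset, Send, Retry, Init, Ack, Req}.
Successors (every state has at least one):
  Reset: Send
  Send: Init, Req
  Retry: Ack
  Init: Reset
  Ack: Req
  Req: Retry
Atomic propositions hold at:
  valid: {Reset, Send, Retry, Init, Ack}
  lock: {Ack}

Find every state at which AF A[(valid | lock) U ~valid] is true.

{Retry, Ack, Req}

Sat(valid | lock) = {Reset, Send, Retry, Init, Ack}
Sat(~valid) = {Req}
A[(valid | lock) U ~valid]: least fixpoint, start Z0 = Sat(~valid) = {Req}, add states in Sat(valid | lock) with every successor in Z. Z1 = {Ack, Req}; Z2 = {Retry, Ack, Req}; fixed.
Sat(A[(valid | lock) U ~valid]) = {Retry, Ack, Req}
AF A[(valid | lock) U ~valid]: least fixpoint, start Z0 = {Retry, Ack, Req}, add states with every successor in Z. Already a fixed point.
Sat(AF A[(valid | lock) U ~valid]) = {Retry, Ack, Req}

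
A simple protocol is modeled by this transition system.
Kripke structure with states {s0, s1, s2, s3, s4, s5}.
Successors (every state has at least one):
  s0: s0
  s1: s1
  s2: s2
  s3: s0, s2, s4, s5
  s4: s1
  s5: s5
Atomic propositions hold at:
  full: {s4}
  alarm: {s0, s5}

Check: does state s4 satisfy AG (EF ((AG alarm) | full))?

No

AG alarm: greatest fixpoint, start Z0 = {s0, s5}, keep only states in Sat with every successor in Z. Already a fixed point.
Sat(AG alarm) = {s0, s5}
Sat((AG alarm) | full) = {s0, s4, s5}
EF ((AG alarm) | full): least fixpoint, start Z0 = {s0, s4, s5}, add states with some successor in Z. Z1 = {s0, s3, s4, s5}; fixed.
Sat(EF ((AG alarm) | full)) = {s0, s3, s4, s5}
AG (EF ((AG alarm) | full)): greatest fixpoint, start Z0 = {s0, s3, s4, s5}, keep only states in Sat with every successor in Z. Z1 = {s0, s5}; fixed.
Sat(AG (EF ((AG alarm) | full))) = {s0, s5}
s4 ∉ Sat(AG (EF ((AG alarm) | full))) = {s0, s5}, so the formula does not hold at s4.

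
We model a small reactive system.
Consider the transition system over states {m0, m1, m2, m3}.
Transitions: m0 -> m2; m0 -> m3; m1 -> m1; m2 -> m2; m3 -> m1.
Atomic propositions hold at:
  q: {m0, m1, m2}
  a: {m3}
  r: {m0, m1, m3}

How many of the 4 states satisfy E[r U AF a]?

2

AF a: least fixpoint, start Z0 = {m3}, add states with every successor in Z. Already a fixed point.
Sat(AF a) = {m3}
E[r U AF a]: least fixpoint, start Z0 = Sat(AF a) = {m3}, add states in Sat(r) with some successor in Z. Z1 = {m0, m3}; fixed.
Sat(E[r U AF a]) = {m0, m3}
|Sat(E[r U AF a])| = |{m0, m3}| = 2.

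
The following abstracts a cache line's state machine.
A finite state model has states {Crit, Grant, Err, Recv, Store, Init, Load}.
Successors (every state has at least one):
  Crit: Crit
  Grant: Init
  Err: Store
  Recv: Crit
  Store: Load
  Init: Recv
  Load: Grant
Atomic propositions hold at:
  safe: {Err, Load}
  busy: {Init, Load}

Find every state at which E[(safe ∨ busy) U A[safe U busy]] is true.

{Init, Load}

Sat(safe ∨ busy) = {Err, Init, Load}
A[safe U busy]: least fixpoint, start Z0 = Sat(busy) = {Init, Load}, add states in Sat(safe) with every successor in Z. Already a fixed point.
Sat(A[safe U busy]) = {Init, Load}
E[(safe ∨ busy) U A[safe U busy]]: least fixpoint, start Z0 = Sat(A[safe U busy]) = {Init, Load}, add states in Sat(safe ∨ busy) with some successor in Z. Already a fixed point.
Sat(E[(safe ∨ busy) U A[safe U busy]]) = {Init, Load}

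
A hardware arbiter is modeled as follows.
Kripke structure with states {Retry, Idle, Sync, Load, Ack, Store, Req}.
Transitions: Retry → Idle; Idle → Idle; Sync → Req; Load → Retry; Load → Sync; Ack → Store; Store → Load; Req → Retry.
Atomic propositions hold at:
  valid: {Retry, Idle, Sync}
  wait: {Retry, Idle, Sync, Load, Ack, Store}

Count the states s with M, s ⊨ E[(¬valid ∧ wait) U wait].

6

Sat(¬valid) = {Load, Ack, Store, Req}
Sat(¬valid ∧ wait) = {Load, Ack, Store}
E[(¬valid ∧ wait) U wait]: least fixpoint, start Z0 = Sat(wait) = {Retry, Idle, Sync, Load, Ack, Store}, add states in Sat(¬valid ∧ wait) with some successor in Z. Already a fixed point.
Sat(E[(¬valid ∧ wait) U wait]) = {Retry, Idle, Sync, Load, Ack, Store}
|Sat(E[(¬valid ∧ wait) U wait])| = |{Retry, Idle, Sync, Load, Ack, Store}| = 6.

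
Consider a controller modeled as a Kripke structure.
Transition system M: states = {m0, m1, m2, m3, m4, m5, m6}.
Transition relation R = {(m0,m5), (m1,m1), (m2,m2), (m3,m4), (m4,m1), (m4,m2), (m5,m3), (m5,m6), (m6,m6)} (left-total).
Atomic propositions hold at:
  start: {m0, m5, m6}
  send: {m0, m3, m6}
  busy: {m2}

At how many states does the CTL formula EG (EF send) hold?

EF send: least fixpoint, start Z0 = {m0, m3, m6}, add states with some successor in Z. Z1 = {m0, m3, m5, m6}; fixed.
Sat(EF send) = {m0, m3, m5, m6}
EG (EF send): greatest fixpoint, start Z0 = {m0, m3, m5, m6}, keep only states in Sat with some successor in Z. Z1 = {m0, m5, m6}; fixed.
Sat(EG (EF send)) = {m0, m5, m6}
|Sat(EG (EF send))| = |{m0, m5, m6}| = 3.

3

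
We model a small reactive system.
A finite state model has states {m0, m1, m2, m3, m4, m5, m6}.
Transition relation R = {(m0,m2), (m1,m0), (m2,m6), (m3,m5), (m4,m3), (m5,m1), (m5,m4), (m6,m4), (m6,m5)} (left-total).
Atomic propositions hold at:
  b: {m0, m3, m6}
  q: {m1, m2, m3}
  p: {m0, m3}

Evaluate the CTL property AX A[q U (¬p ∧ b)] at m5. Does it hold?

No

Sat(¬p) = {m1, m2, m4, m5, m6}
Sat(¬p ∧ b) = {m6}
A[q U (¬p ∧ b)]: least fixpoint, start Z0 = Sat((¬p ∧ b)) = {m6}, add states in Sat(q) with every successor in Z. Z1 = {m2, m6}; fixed.
Sat(A[q U (¬p ∧ b)]) = {m2, m6}
Sat(AX A[q U (¬p ∧ b)]) = {s : every successor in {m2, m6}} = {m0, m2}
m5 ∉ Sat(AX A[q U (¬p ∧ b)]) = {m0, m2}, so the formula does not hold at m5.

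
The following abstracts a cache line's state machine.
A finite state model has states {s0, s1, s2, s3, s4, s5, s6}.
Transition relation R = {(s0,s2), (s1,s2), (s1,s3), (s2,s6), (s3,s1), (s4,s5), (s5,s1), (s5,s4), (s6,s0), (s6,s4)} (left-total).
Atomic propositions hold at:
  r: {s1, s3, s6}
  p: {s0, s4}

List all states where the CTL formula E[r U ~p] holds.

Sat(~p) = {s1, s2, s3, s5, s6}
E[r U ~p]: least fixpoint, start Z0 = Sat(~p) = {s1, s2, s3, s5, s6}, add states in Sat(r) with some successor in Z. Already a fixed point.
Sat(E[r U ~p]) = {s1, s2, s3, s5, s6}

{s1, s2, s3, s5, s6}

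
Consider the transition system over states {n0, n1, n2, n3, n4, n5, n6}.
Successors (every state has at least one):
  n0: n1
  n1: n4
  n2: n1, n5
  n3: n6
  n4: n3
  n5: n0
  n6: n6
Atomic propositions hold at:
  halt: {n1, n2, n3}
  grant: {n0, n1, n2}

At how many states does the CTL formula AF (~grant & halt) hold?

6

Sat(~grant) = {n3, n4, n5, n6}
Sat(~grant & halt) = {n3}
AF (~grant & halt): least fixpoint, start Z0 = {n3}, add states with every successor in Z. Z1 = {n3, n4}; Z2 = {n1, n3, n4}; Z3 = {n0, n1, n3, n4}; Z4 = {n0, n1, n3, n4, n5}; Z5 = {n0, n1, n2, n3, n4, n5}; fixed.
Sat(AF (~grant & halt)) = {n0, n1, n2, n3, n4, n5}
|Sat(AF (~grant & halt))| = |{n0, n1, n2, n3, n4, n5}| = 6.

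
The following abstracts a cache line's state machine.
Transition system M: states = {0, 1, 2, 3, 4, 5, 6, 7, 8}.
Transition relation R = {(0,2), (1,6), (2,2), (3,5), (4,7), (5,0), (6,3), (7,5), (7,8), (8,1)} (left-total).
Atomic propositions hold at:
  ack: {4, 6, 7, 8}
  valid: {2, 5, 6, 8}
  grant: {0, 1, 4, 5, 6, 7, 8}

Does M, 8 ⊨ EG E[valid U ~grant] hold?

No

Sat(~grant) = {2, 3}
E[valid U ~grant]: least fixpoint, start Z0 = Sat(~grant) = {2, 3}, add states in Sat(valid) with some successor in Z. Z1 = {2, 3, 6}; fixed.
Sat(E[valid U ~grant]) = {2, 3, 6}
EG E[valid U ~grant]: greatest fixpoint, start Z0 = {2, 3, 6}, keep only states in Sat with some successor in Z. Z1 = {2, 6}; Z2 = {2}; fixed.
Sat(EG E[valid U ~grant]) = {2}
8 ∉ Sat(EG E[valid U ~grant]) = {2}, so the formula does not hold at 8.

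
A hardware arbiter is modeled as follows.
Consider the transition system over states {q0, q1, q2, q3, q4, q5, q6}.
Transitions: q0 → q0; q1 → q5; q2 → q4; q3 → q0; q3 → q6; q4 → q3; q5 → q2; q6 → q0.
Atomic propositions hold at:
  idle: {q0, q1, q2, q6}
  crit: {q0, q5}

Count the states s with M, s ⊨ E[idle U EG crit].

EG crit: greatest fixpoint, start Z0 = {q0, q5}, keep only states in Sat with some successor in Z. Z1 = {q0}; fixed.
Sat(EG crit) = {q0}
E[idle U EG crit]: least fixpoint, start Z0 = Sat(EG crit) = {q0}, add states in Sat(idle) with some successor in Z. Z1 = {q0, q6}; fixed.
Sat(E[idle U EG crit]) = {q0, q6}
|Sat(E[idle U EG crit])| = |{q0, q6}| = 2.

2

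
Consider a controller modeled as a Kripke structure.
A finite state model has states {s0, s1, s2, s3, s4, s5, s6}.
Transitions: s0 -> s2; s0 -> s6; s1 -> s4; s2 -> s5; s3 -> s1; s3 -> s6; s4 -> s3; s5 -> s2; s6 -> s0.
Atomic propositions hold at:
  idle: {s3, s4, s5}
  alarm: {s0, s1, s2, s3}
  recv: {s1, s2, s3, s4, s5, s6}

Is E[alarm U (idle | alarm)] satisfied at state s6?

Sat(idle | alarm) = {s0, s1, s2, s3, s4, s5}
E[alarm U (idle | alarm)]: least fixpoint, start Z0 = Sat((idle | alarm)) = {s0, s1, s2, s3, s4, s5}, add states in Sat(alarm) with some successor in Z. Already a fixed point.
Sat(E[alarm U (idle | alarm)]) = {s0, s1, s2, s3, s4, s5}
s6 ∉ Sat(E[alarm U (idle | alarm)]) = {s0, s1, s2, s3, s4, s5}, so the formula does not hold at s6.

No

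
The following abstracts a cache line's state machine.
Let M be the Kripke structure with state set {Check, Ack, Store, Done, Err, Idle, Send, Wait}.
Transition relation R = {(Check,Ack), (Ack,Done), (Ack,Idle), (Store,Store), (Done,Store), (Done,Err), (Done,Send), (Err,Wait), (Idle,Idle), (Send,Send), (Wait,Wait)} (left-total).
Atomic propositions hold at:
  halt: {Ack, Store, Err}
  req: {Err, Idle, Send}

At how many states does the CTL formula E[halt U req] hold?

4

E[halt U req]: least fixpoint, start Z0 = Sat(req) = {Err, Idle, Send}, add states in Sat(halt) with some successor in Z. Z1 = {Ack, Err, Idle, Send}; fixed.
Sat(E[halt U req]) = {Ack, Err, Idle, Send}
|Sat(E[halt U req])| = |{Ack, Err, Idle, Send}| = 4.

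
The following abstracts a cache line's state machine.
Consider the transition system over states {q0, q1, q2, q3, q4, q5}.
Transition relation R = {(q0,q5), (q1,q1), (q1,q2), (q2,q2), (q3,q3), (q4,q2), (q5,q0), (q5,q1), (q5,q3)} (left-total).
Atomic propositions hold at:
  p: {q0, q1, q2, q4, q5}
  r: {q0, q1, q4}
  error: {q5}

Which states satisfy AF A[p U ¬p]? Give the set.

{q3}

Sat(¬p) = {q3}
A[p U ¬p]: least fixpoint, start Z0 = Sat(¬p) = {q3}, add states in Sat(p) with every successor in Z. Already a fixed point.
Sat(A[p U ¬p]) = {q3}
AF A[p U ¬p]: least fixpoint, start Z0 = {q3}, add states with every successor in Z. Already a fixed point.
Sat(AF A[p U ¬p]) = {q3}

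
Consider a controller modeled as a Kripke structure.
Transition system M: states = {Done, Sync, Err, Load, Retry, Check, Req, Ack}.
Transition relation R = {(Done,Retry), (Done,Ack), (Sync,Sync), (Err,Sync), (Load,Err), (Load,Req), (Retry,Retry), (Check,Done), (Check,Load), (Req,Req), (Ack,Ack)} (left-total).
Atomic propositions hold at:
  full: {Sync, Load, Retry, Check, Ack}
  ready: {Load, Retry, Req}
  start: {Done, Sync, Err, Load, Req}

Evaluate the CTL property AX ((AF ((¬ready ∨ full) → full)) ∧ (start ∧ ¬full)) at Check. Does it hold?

No

Sat(¬ready) = {Done, Sync, Err, Check, Ack}
Sat(¬ready ∨ full) = {Done, Sync, Err, Load, Retry, Check, Ack}
Sat((¬ready ∨ full) → full) = {Sync, Load, Retry, Check, Req, Ack}
AF ((¬ready ∨ full) → full): least fixpoint, start Z0 = {Sync, Load, Retry, Check, Req, Ack}, add states with every successor in Z. Z1 = {Done, Sync, Err, Load, Retry, Check, Req, Ack}; fixed.
Sat(AF ((¬ready ∨ full) → full)) = {Done, Sync, Err, Load, Retry, Check, Req, Ack}
Sat(¬full) = {Done, Err, Req}
Sat(start ∧ ¬full) = {Done, Err, Req}
Sat((AF ((¬ready ∨ full) → full)) ∧ (start ∧ ¬full)) = {Done, Err, Req}
Sat(AX ((AF ((¬ready ∨ full) → full)) ∧ (start ∧ ¬full))) = {s : every successor in {Done, Err, Req}} = {Load, Req}
Check ∉ Sat(AX ((AF ((¬ready ∨ full) → full)) ∧ (start ∧ ¬full))) = {Load, Req}, so the formula does not hold at Check.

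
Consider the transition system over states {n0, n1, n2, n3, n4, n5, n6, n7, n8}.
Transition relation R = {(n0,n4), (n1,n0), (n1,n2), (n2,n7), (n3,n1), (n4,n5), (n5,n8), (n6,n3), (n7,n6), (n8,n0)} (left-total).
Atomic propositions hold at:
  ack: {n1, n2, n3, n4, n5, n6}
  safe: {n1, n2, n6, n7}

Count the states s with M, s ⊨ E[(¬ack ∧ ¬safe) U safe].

4

Sat(¬ack) = {n0, n7, n8}
Sat(¬safe) = {n0, n3, n4, n5, n8}
Sat(¬ack ∧ ¬safe) = {n0, n8}
E[(¬ack ∧ ¬safe) U safe]: least fixpoint, start Z0 = Sat(safe) = {n1, n2, n6, n7}, add states in Sat(¬ack ∧ ¬safe) with some successor in Z. Already a fixed point.
Sat(E[(¬ack ∧ ¬safe) U safe]) = {n1, n2, n6, n7}
|Sat(E[(¬ack ∧ ¬safe) U safe])| = |{n1, n2, n6, n7}| = 4.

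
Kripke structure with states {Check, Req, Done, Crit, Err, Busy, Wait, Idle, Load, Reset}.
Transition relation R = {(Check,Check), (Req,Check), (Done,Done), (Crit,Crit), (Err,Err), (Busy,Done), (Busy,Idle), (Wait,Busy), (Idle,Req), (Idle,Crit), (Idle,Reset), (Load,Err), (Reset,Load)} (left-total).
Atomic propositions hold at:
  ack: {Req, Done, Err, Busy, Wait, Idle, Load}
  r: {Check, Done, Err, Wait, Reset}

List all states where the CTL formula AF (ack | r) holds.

Sat(ack | r) = {Check, Req, Done, Err, Busy, Wait, Idle, Load, Reset}
AF (ack | r): least fixpoint, start Z0 = {Check, Req, Done, Err, Busy, Wait, Idle, Load, Reset}, add states with every successor in Z. Already a fixed point.
Sat(AF (ack | r)) = {Check, Req, Done, Err, Busy, Wait, Idle, Load, Reset}

{Check, Req, Done, Err, Busy, Wait, Idle, Load, Reset}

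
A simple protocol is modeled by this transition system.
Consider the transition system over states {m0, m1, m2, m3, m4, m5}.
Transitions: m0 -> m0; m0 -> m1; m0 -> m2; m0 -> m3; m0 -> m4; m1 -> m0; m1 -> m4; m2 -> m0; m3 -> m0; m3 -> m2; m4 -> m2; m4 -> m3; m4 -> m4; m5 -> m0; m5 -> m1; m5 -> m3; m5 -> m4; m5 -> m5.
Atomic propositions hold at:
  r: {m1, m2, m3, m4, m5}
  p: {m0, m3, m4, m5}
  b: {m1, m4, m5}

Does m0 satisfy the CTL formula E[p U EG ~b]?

Yes

Sat(~b) = {m0, m2, m3}
EG ~b: greatest fixpoint, start Z0 = {m0, m2, m3}, keep only states in Sat with some successor in Z. Already a fixed point.
Sat(EG ~b) = {m0, m2, m3}
E[p U EG ~b]: least fixpoint, start Z0 = Sat(EG ~b) = {m0, m2, m3}, add states in Sat(p) with some successor in Z. Z1 = {m0, m2, m3, m4, m5}; fixed.
Sat(E[p U EG ~b]) = {m0, m2, m3, m4, m5}
m0 ∈ Sat(E[p U EG ~b]) = {m0, m2, m3, m4, m5}, so the formula holds at m0.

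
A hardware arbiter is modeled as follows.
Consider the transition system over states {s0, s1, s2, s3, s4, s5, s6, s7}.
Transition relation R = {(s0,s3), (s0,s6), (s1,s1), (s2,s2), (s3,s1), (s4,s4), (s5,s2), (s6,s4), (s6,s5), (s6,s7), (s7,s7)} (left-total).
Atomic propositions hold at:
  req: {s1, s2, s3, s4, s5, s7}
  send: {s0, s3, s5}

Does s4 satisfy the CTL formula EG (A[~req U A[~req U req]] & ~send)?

Yes

Sat(~req) = {s0, s6}
A[~req U req]: least fixpoint, start Z0 = Sat(req) = {s1, s2, s3, s4, s5, s7}, add states in Sat(~req) with every successor in Z. Z1 = {s1, s2, s3, s4, s5, s6, s7}; Z2 = {s0, s1, s2, s3, s4, s5, s6, s7}; fixed.
Sat(A[~req U req]) = {s0, s1, s2, s3, s4, s5, s6, s7}
A[~req U A[~req U req]]: least fixpoint, start Z0 = Sat(A[~req U req]) = {s0, s1, s2, s3, s4, s5, s6, s7}, add states in Sat(~req) with every successor in Z. Already a fixed point.
Sat(A[~req U A[~req U req]]) = {s0, s1, s2, s3, s4, s5, s6, s7}
Sat(~send) = {s1, s2, s4, s6, s7}
Sat(A[~req U A[~req U req]] & ~send) = {s1, s2, s4, s6, s7}
EG (A[~req U A[~req U req]] & ~send): greatest fixpoint, start Z0 = {s1, s2, s4, s6, s7}, keep only states in Sat with some successor in Z. Already a fixed point.
Sat(EG (A[~req U A[~req U req]] & ~send)) = {s1, s2, s4, s6, s7}
s4 ∈ Sat(EG (A[~req U A[~req U req]] & ~send)) = {s1, s2, s4, s6, s7}, so the formula holds at s4.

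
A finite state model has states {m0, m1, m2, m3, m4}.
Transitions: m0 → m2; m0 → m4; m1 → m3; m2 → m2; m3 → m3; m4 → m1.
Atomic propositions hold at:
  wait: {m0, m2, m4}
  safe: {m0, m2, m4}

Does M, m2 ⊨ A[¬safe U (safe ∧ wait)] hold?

Sat(¬safe) = {m1, m3}
Sat(safe ∧ wait) = {m0, m2, m4}
A[¬safe U (safe ∧ wait)]: least fixpoint, start Z0 = Sat((safe ∧ wait)) = {m0, m2, m4}, add states in Sat(¬safe) with every successor in Z. Already a fixed point.
Sat(A[¬safe U (safe ∧ wait)]) = {m0, m2, m4}
m2 ∈ Sat(A[¬safe U (safe ∧ wait)]) = {m0, m2, m4}, so the formula holds at m2.

Yes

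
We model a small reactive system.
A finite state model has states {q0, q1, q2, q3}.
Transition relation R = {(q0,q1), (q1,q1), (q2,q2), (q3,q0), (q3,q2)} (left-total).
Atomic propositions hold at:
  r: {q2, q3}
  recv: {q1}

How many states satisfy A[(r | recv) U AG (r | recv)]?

Sat(r | recv) = {q1, q2, q3}
AG (r | recv): greatest fixpoint, start Z0 = {q1, q2, q3}, keep only states in Sat with every successor in Z. Z1 = {q1, q2}; fixed.
Sat(AG (r | recv)) = {q1, q2}
A[(r | recv) U AG (r | recv)]: least fixpoint, start Z0 = Sat(AG (r | recv)) = {q1, q2}, add states in Sat(r | recv) with every successor in Z. Already a fixed point.
Sat(A[(r | recv) U AG (r | recv)]) = {q1, q2}
|Sat(A[(r | recv) U AG (r | recv)])| = |{q1, q2}| = 2.

2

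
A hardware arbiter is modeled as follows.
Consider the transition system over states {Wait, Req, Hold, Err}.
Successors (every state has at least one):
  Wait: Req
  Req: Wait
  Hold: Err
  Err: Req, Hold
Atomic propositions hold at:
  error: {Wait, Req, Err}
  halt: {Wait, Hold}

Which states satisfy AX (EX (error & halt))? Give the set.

Sat(error & halt) = {Wait}
Sat(EX (error & halt)) = {s : some successor in {Wait}} = {Req}
Sat(AX (EX (error & halt))) = {s : every successor in {Req}} = {Wait}

{Wait}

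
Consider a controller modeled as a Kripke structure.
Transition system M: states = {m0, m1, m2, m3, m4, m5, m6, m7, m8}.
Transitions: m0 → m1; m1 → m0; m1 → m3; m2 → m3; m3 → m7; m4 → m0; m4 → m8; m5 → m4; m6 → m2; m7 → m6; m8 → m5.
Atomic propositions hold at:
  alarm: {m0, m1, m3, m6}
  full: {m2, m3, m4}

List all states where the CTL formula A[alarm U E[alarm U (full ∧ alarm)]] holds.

{m0, m1, m3}

Sat(full ∧ alarm) = {m3}
E[alarm U (full ∧ alarm)]: least fixpoint, start Z0 = Sat((full ∧ alarm)) = {m3}, add states in Sat(alarm) with some successor in Z. Z1 = {m1, m3}; Z2 = {m0, m1, m3}; fixed.
Sat(E[alarm U (full ∧ alarm)]) = {m0, m1, m3}
A[alarm U E[alarm U (full ∧ alarm)]]: least fixpoint, start Z0 = Sat(E[alarm U (full ∧ alarm)]) = {m0, m1, m3}, add states in Sat(alarm) with every successor in Z. Already a fixed point.
Sat(A[alarm U E[alarm U (full ∧ alarm)]]) = {m0, m1, m3}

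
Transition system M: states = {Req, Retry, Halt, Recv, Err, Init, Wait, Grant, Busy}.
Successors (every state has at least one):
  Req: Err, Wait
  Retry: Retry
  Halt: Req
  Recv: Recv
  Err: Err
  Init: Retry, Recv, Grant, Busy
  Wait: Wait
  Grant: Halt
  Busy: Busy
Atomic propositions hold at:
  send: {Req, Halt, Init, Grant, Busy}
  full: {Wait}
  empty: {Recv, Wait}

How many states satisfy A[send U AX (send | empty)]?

5

Sat(send | empty) = {Req, Halt, Recv, Init, Wait, Grant, Busy}
Sat(AX (send | empty)) = {s : every successor in {Req, Halt, Recv, Init, Wait, Grant, Busy}} = {Halt, Recv, Wait, Grant, Busy}
A[send U AX (send | empty)]: least fixpoint, start Z0 = Sat(AX (send | empty)) = {Halt, Recv, Wait, Grant, Busy}, add states in Sat(send) with every successor in Z. Already a fixed point.
Sat(A[send U AX (send | empty)]) = {Halt, Recv, Wait, Grant, Busy}
|Sat(A[send U AX (send | empty)])| = |{Halt, Recv, Wait, Grant, Busy}| = 5.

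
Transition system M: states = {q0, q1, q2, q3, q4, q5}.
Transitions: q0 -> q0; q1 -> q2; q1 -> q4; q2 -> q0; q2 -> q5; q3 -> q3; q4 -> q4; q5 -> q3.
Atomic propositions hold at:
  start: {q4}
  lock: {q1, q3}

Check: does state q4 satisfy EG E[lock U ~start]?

Sat(~start) = {q0, q1, q2, q3, q5}
E[lock U ~start]: least fixpoint, start Z0 = Sat(~start) = {q0, q1, q2, q3, q5}, add states in Sat(lock) with some successor in Z. Already a fixed point.
Sat(E[lock U ~start]) = {q0, q1, q2, q3, q5}
EG E[lock U ~start]: greatest fixpoint, start Z0 = {q0, q1, q2, q3, q5}, keep only states in Sat with some successor in Z. Already a fixed point.
Sat(EG E[lock U ~start]) = {q0, q1, q2, q3, q5}
q4 ∉ Sat(EG E[lock U ~start]) = {q0, q1, q2, q3, q5}, so the formula does not hold at q4.

No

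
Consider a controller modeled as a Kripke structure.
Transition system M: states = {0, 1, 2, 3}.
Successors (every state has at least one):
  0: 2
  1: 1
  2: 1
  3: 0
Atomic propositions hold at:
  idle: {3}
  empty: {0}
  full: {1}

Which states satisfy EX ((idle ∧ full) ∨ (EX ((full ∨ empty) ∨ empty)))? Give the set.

{0, 1, 2}

Sat(idle ∧ full) = ∅
Sat(full ∨ empty) = {0, 1}
Sat((full ∨ empty) ∨ empty) = {0, 1}
Sat(EX ((full ∨ empty) ∨ empty)) = {s : some successor in {0, 1}} = {1, 2, 3}
Sat((idle ∧ full) ∨ (EX ((full ∨ empty) ∨ empty))) = {1, 2, 3}
Sat(EX ((idle ∧ full) ∨ (EX ((full ∨ empty) ∨ empty)))) = {s : some successor in {1, 2, 3}} = {0, 1, 2}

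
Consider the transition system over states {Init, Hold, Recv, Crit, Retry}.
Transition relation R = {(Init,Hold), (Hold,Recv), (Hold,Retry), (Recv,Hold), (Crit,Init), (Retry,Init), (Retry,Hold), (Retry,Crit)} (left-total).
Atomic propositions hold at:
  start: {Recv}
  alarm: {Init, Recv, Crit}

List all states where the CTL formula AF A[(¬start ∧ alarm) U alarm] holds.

Sat(¬start) = {Init, Hold, Crit, Retry}
Sat(¬start ∧ alarm) = {Init, Crit}
A[(¬start ∧ alarm) U alarm]: least fixpoint, start Z0 = Sat(alarm) = {Init, Recv, Crit}, add states in Sat(¬start ∧ alarm) with every successor in Z. Already a fixed point.
Sat(A[(¬start ∧ alarm) U alarm]) = {Init, Recv, Crit}
AF A[(¬start ∧ alarm) U alarm]: least fixpoint, start Z0 = {Init, Recv, Crit}, add states with every successor in Z. Already a fixed point.
Sat(AF A[(¬start ∧ alarm) U alarm]) = {Init, Recv, Crit}

{Init, Recv, Crit}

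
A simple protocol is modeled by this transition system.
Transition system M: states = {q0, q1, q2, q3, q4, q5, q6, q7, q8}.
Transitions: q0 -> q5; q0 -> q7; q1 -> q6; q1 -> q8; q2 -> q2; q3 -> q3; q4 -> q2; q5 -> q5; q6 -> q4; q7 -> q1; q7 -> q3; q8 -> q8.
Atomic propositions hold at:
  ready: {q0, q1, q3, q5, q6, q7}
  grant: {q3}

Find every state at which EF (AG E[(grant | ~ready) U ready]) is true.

{q0, q3, q5, q7}

Sat(~ready) = {q2, q4, q8}
Sat(grant | ~ready) = {q2, q3, q4, q8}
E[(grant | ~ready) U ready]: least fixpoint, start Z0 = Sat(ready) = {q0, q1, q3, q5, q6, q7}, add states in Sat(grant | ~ready) with some successor in Z. Already a fixed point.
Sat(E[(grant | ~ready) U ready]) = {q0, q1, q3, q5, q6, q7}
AG E[(grant | ~ready) U ready]: greatest fixpoint, start Z0 = {q0, q1, q3, q5, q6, q7}, keep only states in Sat with every successor in Z. Z1 = {q0, q3, q5, q7}; Z2 = {q0, q3, q5}; Z3 = {q3, q5}; fixed.
Sat(AG E[(grant | ~ready) U ready]) = {q3, q5}
EF (AG E[(grant | ~ready) U ready]): least fixpoint, start Z0 = {q3, q5}, add states with some successor in Z. Z1 = {q0, q3, q5, q7}; fixed.
Sat(EF (AG E[(grant | ~ready) U ready])) = {q0, q3, q5, q7}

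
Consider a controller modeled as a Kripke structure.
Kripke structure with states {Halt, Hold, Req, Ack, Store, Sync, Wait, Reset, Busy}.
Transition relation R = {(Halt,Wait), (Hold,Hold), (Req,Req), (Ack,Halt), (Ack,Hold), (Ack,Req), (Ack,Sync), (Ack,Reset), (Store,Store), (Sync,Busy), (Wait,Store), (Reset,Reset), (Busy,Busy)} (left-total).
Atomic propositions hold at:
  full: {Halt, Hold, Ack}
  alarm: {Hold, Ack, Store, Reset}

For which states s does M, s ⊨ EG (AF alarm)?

{Halt, Hold, Ack, Store, Wait, Reset}

AF alarm: least fixpoint, start Z0 = {Hold, Ack, Store, Reset}, add states with every successor in Z. Z1 = {Hold, Ack, Store, Wait, Reset}; Z2 = {Halt, Hold, Ack, Store, Wait, Reset}; fixed.
Sat(AF alarm) = {Halt, Hold, Ack, Store, Wait, Reset}
EG (AF alarm): greatest fixpoint, start Z0 = {Halt, Hold, Ack, Store, Wait, Reset}, keep only states in Sat with some successor in Z. Already a fixed point.
Sat(EG (AF alarm)) = {Halt, Hold, Ack, Store, Wait, Reset}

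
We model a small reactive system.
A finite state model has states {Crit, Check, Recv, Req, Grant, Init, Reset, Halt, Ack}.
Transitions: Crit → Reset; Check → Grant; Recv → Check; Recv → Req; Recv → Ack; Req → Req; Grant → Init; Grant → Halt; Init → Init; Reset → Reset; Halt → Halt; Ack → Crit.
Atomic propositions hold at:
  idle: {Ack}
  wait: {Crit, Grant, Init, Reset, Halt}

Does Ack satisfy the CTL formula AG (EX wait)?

Sat(EX wait) = {s : some successor in {Crit, Grant, Init, Reset, Halt}} = {Crit, Check, Grant, Init, Reset, Halt, Ack}
AG (EX wait): greatest fixpoint, start Z0 = {Crit, Check, Grant, Init, Reset, Halt, Ack}, keep only states in Sat with every successor in Z. Already a fixed point.
Sat(AG (EX wait)) = {Crit, Check, Grant, Init, Reset, Halt, Ack}
Ack ∈ Sat(AG (EX wait)) = {Crit, Check, Grant, Init, Reset, Halt, Ack}, so the formula holds at Ack.

Yes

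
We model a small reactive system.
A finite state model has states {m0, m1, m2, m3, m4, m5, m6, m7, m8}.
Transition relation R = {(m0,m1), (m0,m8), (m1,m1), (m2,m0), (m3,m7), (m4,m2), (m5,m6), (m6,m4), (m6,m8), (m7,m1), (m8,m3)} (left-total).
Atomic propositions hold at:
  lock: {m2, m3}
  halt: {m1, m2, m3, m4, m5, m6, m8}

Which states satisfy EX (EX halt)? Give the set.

Sat(EX halt) = {s : some successor in {m1, m2, m3, m4, m5, m6, m8}} = {m0, m1, m4, m5, m6, m7, m8}
Sat(EX (EX halt)) = {s : some successor in {m0, m1, m4, m5, m6, m7, m8}} = {m0, m1, m2, m3, m5, m6, m7}

{m0, m1, m2, m3, m5, m6, m7}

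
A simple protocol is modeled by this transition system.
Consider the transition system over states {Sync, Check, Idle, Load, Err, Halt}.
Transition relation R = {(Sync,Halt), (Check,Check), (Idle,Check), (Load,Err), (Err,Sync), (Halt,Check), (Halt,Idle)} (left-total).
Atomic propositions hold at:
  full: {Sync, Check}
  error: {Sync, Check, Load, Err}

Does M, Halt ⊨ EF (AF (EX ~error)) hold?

Sat(~error) = {Idle, Halt}
Sat(EX ~error) = {s : some successor in {Idle, Halt}} = {Sync, Halt}
AF (EX ~error): least fixpoint, start Z0 = {Sync, Halt}, add states with every successor in Z. Z1 = {Sync, Err, Halt}; Z2 = {Sync, Load, Err, Halt}; fixed.
Sat(AF (EX ~error)) = {Sync, Load, Err, Halt}
EF (AF (EX ~error)): least fixpoint, start Z0 = {Sync, Load, Err, Halt}, add states with some successor in Z. Already a fixed point.
Sat(EF (AF (EX ~error))) = {Sync, Load, Err, Halt}
Halt ∈ Sat(EF (AF (EX ~error))) = {Sync, Load, Err, Halt}, so the formula holds at Halt.

Yes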